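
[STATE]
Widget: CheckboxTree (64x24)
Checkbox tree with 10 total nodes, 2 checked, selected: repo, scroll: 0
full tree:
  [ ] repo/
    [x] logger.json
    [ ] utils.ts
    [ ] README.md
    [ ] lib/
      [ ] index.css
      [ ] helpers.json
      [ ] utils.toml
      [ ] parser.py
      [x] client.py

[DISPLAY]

>[-] repo/                                                      
   [x] logger.json                                              
   [ ] utils.ts                                                 
   [ ] README.md                                                
   [-] lib/                                                     
     [ ] index.css                                              
     [ ] helpers.json                                           
     [ ] utils.toml                                             
     [ ] parser.py                                              
     [x] client.py                                              
                                                                
                                                                
                                                                
                                                                
                                                                
                                                                
                                                                
                                                                
                                                                
                                                                
                                                                
                                                                
                                                                
                                                                


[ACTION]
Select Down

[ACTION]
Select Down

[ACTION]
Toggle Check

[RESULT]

 [-] repo/                                                      
   [x] logger.json                                              
>  [x] utils.ts                                                 
   [ ] README.md                                                
   [-] lib/                                                     
     [ ] index.css                                              
     [ ] helpers.json                                           
     [ ] utils.toml                                             
     [ ] parser.py                                              
     [x] client.py                                              
                                                                
                                                                
                                                                
                                                                
                                                                
                                                                
                                                                
                                                                
                                                                
                                                                
                                                                
                                                                
                                                                
                                                                


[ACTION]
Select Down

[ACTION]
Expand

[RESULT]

 [-] repo/                                                      
   [x] logger.json                                              
   [x] utils.ts                                                 
>  [ ] README.md                                                
   [-] lib/                                                     
     [ ] index.css                                              
     [ ] helpers.json                                           
     [ ] utils.toml                                             
     [ ] parser.py                                              
     [x] client.py                                              
                                                                
                                                                
                                                                
                                                                
                                                                
                                                                
                                                                
                                                                
                                                                
                                                                
                                                                
                                                                
                                                                
                                                                


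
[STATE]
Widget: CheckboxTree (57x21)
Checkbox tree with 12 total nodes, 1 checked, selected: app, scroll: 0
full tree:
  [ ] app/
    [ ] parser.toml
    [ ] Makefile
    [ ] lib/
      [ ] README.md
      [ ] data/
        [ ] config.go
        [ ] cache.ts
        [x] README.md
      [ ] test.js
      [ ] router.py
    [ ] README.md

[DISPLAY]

>[-] app/                                                
   [ ] parser.toml                                       
   [ ] Makefile                                          
   [-] lib/                                              
     [ ] README.md                                       
     [-] data/                                           
       [ ] config.go                                     
       [ ] cache.ts                                      
       [x] README.md                                     
     [ ] test.js                                         
     [ ] router.py                                       
   [ ] README.md                                         
                                                         
                                                         
                                                         
                                                         
                                                         
                                                         
                                                         
                                                         
                                                         


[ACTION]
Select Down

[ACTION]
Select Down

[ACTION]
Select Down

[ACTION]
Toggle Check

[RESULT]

 [-] app/                                                
   [ ] parser.toml                                       
   [ ] Makefile                                          
>  [x] lib/                                              
     [x] README.md                                       
     [x] data/                                           
       [x] config.go                                     
       [x] cache.ts                                      
       [x] README.md                                     
     [x] test.js                                         
     [x] router.py                                       
   [ ] README.md                                         
                                                         
                                                         
                                                         
                                                         
                                                         
                                                         
                                                         
                                                         
                                                         


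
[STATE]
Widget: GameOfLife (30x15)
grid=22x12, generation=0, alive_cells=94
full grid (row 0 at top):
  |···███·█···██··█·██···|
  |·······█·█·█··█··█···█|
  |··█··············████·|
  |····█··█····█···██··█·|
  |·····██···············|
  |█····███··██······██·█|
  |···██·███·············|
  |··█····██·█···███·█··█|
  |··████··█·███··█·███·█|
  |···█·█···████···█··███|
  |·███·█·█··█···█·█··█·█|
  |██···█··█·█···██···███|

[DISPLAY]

Gen: 0                        
···███·█···██··█·██···        
·······█·█·█··█··█···█        
··█··············████·        
····█··█····█···██··█·        
·····██···············        
█····███··██······██·█        
···██·███·············        
··█····██·█···███·█··█        
··████··█·███··█·███·█        
···█·█···████···█··███        
·███·█·█··█···█·█··█·█        
██···█··█·█···██···███        
                              
                              


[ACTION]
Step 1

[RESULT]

Gen: 1                        
····█·█·█·███···███···        
···██·█·█·███·······█·        
········█··········███        
·····██·········██··█·        
····█······█·····████·        
········█·············        
···██·····██···█·████·        
··█·······█···███·███·        
··█··████···███······█        
·█···█··█···██··█····█        
██·█·█··█····██·█·█···        
██··█·█··█····██···█·█        
                              
                              


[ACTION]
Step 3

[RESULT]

Gen: 4                        
·················█··█·        
················█····█        
···██····███····█··█·█        
···█··█···█····██████·        
···█··█············█··        
···███··········█·██··        
·██·██·····███········        
·············█····██··        
█···█············██·██        
█·········██··█···██··        
█·█·████·········█····        
······███····█···█····        
                              
                              


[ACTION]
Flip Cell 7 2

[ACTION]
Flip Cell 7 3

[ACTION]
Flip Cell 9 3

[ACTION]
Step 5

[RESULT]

Gen: 9                        
··········█···········        
···██·····██···█······        
··█··█·········█···██·        
··█·█········█·█···██·        
······················        
·█········█··█········        
·█·█··········█·······        
·█·█·········█·······█        
·█···············█···█        
·█·█·············█···█        
···█·██··········█··█·        
····█··············█··        
                              
                              


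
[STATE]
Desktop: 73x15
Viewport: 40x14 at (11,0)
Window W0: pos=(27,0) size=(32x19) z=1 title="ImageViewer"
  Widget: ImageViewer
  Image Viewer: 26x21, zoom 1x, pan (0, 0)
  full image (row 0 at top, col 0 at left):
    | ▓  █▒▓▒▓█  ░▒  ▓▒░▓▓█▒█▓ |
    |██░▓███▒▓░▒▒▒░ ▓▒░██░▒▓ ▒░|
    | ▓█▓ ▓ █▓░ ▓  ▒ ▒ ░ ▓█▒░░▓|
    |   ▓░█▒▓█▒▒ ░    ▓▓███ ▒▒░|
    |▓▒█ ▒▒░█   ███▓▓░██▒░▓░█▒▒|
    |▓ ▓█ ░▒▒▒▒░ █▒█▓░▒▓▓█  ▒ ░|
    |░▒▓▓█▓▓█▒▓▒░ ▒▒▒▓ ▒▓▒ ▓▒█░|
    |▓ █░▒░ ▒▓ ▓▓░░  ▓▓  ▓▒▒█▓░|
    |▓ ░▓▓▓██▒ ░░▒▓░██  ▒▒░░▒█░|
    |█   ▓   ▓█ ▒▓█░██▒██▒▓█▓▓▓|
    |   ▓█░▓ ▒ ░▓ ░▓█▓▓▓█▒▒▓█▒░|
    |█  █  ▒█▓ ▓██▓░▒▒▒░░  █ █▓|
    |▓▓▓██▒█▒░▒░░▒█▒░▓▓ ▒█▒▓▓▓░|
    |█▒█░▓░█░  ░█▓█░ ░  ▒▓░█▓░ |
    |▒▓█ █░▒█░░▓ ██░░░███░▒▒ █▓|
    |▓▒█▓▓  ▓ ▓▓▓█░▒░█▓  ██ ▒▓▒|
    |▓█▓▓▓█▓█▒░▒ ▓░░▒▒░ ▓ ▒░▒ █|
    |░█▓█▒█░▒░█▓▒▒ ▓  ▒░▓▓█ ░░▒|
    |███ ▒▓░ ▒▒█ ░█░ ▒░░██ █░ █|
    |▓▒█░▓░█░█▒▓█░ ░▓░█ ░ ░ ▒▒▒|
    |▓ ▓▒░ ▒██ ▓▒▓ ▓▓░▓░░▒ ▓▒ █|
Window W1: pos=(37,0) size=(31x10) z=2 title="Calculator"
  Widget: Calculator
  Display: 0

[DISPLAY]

                ┏━━━━━━━━━┏━━━━━━━━━━━━━
                ┃ ImageVie┃ Calculator  
                ┠─────────┠─────────────
                ┃ ▓  █▒▓▒▓┃             
                ┃██░▓███▒▓┃┌───┬───┬───┬
                ┃ ▓█▓ ▓ █▓┃│ 7 │ 8 │ 9 │
                ┃   ▓░█▒▓█┃├───┼───┼───┼
                ┃▓▒█ ▒▒░█ ┃│ 4 │ 5 │ 6 │
                ┃▓ ▓█ ░▒▒▒┃└───┴───┴───┴
                ┃░▒▓▓█▓▓█▒┗━━━━━━━━━━━━━
                ┃▓ █░▒░ ▒▓ ▓▓░░  ▓▓  ▓▒▒
                ┃▓ ░▓▓▓██▒ ░░▒▓░██  ▒▒░░
                ┃█   ▓   ▓█ ▒▓█░██▒██▒▓█
                ┃   ▓█░▓ ▒ ░▓ ░▓█▓▓▓█▒▒▓


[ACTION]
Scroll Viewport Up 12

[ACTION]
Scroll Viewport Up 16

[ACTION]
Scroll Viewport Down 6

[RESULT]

                ┃ ImageVie┃ Calculator  
                ┠─────────┠─────────────
                ┃ ▓  █▒▓▒▓┃             
                ┃██░▓███▒▓┃┌───┬───┬───┬
                ┃ ▓█▓ ▓ █▓┃│ 7 │ 8 │ 9 │
                ┃   ▓░█▒▓█┃├───┼───┼───┼
                ┃▓▒█ ▒▒░█ ┃│ 4 │ 5 │ 6 │
                ┃▓ ▓█ ░▒▒▒┃└───┴───┴───┴
                ┃░▒▓▓█▓▓█▒┗━━━━━━━━━━━━━
                ┃▓ █░▒░ ▒▓ ▓▓░░  ▓▓  ▓▒▒
                ┃▓ ░▓▓▓██▒ ░░▒▓░██  ▒▒░░
                ┃█   ▓   ▓█ ▒▓█░██▒██▒▓█
                ┃   ▓█░▓ ▒ ░▓ ░▓█▓▓▓█▒▒▓
                ┃█  █  ▒█▓ ▓██▓░▒▒▒░░  █


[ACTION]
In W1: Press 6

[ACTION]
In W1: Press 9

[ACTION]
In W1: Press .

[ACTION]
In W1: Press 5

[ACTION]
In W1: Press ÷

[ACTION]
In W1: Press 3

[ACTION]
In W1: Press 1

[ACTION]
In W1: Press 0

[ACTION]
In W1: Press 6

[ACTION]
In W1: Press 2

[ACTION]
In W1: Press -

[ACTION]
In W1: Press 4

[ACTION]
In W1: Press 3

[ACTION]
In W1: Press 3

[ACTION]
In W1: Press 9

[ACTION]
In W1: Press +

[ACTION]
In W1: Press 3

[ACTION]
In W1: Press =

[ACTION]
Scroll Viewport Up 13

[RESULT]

                ┏━━━━━━━━━┏━━━━━━━━━━━━━
                ┃ ImageVie┃ Calculator  
                ┠─────────┠─────────────
                ┃ ▓  █▒▓▒▓┃             
                ┃██░▓███▒▓┃┌───┬───┬───┬
                ┃ ▓█▓ ▓ █▓┃│ 7 │ 8 │ 9 │
                ┃   ▓░█▒▓█┃├───┼───┼───┼
                ┃▓▒█ ▒▒░█ ┃│ 4 │ 5 │ 6 │
                ┃▓ ▓█ ░▒▒▒┃└───┴───┴───┴
                ┃░▒▓▓█▓▓█▒┗━━━━━━━━━━━━━
                ┃▓ █░▒░ ▒▓ ▓▓░░  ▓▓  ▓▒▒
                ┃▓ ░▓▓▓██▒ ░░▒▓░██  ▒▒░░
                ┃█   ▓   ▓█ ▒▓█░██▒██▒▓█
                ┃   ▓█░▓ ▒ ░▓ ░▓█▓▓▓█▒▒▓


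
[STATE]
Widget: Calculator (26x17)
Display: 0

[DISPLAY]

                         0
┌───┬───┬───┬───┐         
│ 7 │ 8 │ 9 │ ÷ │         
├───┼───┼───┼───┤         
│ 4 │ 5 │ 6 │ × │         
├───┼───┼───┼───┤         
│ 1 │ 2 │ 3 │ - │         
├───┼───┼───┼───┤         
│ 0 │ . │ = │ + │         
├───┼───┼───┼───┤         
│ C │ MC│ MR│ M+│         
└───┴───┴───┴───┘         
                          
                          
                          
                          
                          


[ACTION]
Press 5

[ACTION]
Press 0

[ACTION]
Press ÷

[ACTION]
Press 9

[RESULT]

                         9
┌───┬───┬───┬───┐         
│ 7 │ 8 │ 9 │ ÷ │         
├───┼───┼───┼───┤         
│ 4 │ 5 │ 6 │ × │         
├───┼───┼───┼───┤         
│ 1 │ 2 │ 3 │ - │         
├───┼───┼───┼───┤         
│ 0 │ . │ = │ + │         
├───┼───┼───┼───┤         
│ C │ MC│ MR│ M+│         
└───┴───┴───┴───┘         
                          
                          
                          
                          
                          


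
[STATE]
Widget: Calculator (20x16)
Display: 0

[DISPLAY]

                   0
┌───┬───┬───┬───┐   
│ 7 │ 8 │ 9 │ ÷ │   
├───┼───┼───┼───┤   
│ 4 │ 5 │ 6 │ × │   
├───┼───┼───┼───┤   
│ 1 │ 2 │ 3 │ - │   
├───┼───┼───┼───┤   
│ 0 │ . │ = │ + │   
├───┼───┼───┼───┤   
│ C │ MC│ MR│ M+│   
└───┴───┴───┴───┘   
                    
                    
                    
                    


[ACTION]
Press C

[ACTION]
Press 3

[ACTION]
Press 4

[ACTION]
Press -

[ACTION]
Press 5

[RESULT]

                   5
┌───┬───┬───┬───┐   
│ 7 │ 8 │ 9 │ ÷ │   
├───┼───┼───┼───┤   
│ 4 │ 5 │ 6 │ × │   
├───┼───┼───┼───┤   
│ 1 │ 2 │ 3 │ - │   
├───┼───┼───┼───┤   
│ 0 │ . │ = │ + │   
├───┼───┼───┼───┤   
│ C │ MC│ MR│ M+│   
└───┴───┴───┴───┘   
                    
                    
                    
                    


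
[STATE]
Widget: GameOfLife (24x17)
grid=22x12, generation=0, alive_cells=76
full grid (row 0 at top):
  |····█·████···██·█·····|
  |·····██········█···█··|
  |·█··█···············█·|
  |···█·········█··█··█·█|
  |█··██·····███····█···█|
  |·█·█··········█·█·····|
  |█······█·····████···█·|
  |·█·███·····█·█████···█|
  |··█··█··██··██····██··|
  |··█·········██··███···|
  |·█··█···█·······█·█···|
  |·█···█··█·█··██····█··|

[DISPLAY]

Gen: 0                  
····█·████···██·█·····  
·····██········█···█··  
·█··█···············█·  
···█·········█··█··█·█  
█··██·····███····█···█  
·█·█··········█·█·····  
█······█·····████···█·  
·█·███·····█·█████···█  
··█··█··██··██····██··  
··█·········██··███···  
·█··█···█·······█·█···  
·█···█··█·█··██····█··  
                        
                        
                        
                        


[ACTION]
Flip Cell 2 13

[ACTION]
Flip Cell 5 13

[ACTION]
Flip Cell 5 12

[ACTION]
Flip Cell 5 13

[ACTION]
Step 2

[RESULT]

Gen: 2                  
·····██·█·····██······  
····█·█·█····█·█······  
····██······███·····█·  
··█··█·····█·████··█·█  
···········█··██·█····  
█··········███···█····  
················█··█··  
·····██···········███·  
█····█████··█····█·██·  
█··█····███████·████··  
·█·█·····██·█·████····  
···············█······  
                        
                        
                        
                        


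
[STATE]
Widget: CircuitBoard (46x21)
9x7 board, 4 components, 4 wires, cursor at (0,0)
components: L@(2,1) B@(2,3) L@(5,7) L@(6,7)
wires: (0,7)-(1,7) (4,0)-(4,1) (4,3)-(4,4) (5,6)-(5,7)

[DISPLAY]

   0 1 2 3 4 5 6 7 8                          
0  [.]                          ·             
                                │             
1                               ·             
                                              
2       L       B                             
                                              
3                                             
                                              
4   · ─ ·       · ─ ·                         
                                              
5                           · ─ L             
                                              
6                               L             
Cursor: (0,0)                                 
                                              
                                              
                                              
                                              
                                              
                                              


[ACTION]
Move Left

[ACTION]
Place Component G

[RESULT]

   0 1 2 3 4 5 6 7 8                          
0  [G]                          ·             
                                │             
1                               ·             
                                              
2       L       B                             
                                              
3                                             
                                              
4   · ─ ·       · ─ ·                         
                                              
5                           · ─ L             
                                              
6                               L             
Cursor: (0,0)                                 
                                              
                                              
                                              
                                              
                                              
                                              


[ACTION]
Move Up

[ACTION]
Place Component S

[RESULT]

   0 1 2 3 4 5 6 7 8                          
0  [S]                          ·             
                                │             
1                               ·             
                                              
2       L       B                             
                                              
3                                             
                                              
4   · ─ ·       · ─ ·                         
                                              
5                           · ─ L             
                                              
6                               L             
Cursor: (0,0)                                 
                                              
                                              
                                              
                                              
                                              
                                              


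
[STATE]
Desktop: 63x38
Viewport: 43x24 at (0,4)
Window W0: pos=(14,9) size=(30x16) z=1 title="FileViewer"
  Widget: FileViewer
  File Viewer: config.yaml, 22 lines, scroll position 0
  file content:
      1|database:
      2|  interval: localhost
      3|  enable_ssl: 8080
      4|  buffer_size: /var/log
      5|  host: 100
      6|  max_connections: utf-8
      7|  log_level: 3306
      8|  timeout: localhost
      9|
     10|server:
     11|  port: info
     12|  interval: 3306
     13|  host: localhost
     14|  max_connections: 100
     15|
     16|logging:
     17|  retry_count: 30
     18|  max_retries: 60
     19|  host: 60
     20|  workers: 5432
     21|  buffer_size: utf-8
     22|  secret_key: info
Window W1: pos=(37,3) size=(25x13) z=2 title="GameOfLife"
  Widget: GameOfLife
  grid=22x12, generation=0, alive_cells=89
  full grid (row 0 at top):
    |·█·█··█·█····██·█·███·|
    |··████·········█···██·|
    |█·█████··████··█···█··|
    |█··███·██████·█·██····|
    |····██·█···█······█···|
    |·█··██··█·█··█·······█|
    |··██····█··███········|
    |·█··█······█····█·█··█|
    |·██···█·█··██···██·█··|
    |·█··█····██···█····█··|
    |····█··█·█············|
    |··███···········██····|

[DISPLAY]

                                     ┃ Game
                                     ┠─────
                                     ┃Gen: 
                                     ┃█·███
                                     ┃█··██
              ┏━━━━━━━━━━━━━━━━━━━━━━┃····█
              ┃ FileViewer           ┃·█··█
              ┠──────────────────────┃··██·
              ┃database:             ┃·█··█
              ┃  interval: localhost ┃·██··
              ┃  enable_ssl: 8080    ┃·█··█
              ┃  buffer_size: /var/lo┗━━━━━
              ┃  host: 100                ░
              ┃  max_connections: utf-8   ░
              ┃  log_level: 3306          ░
              ┃  timeout: localhost       ░
              ┃                           ░
              ┃server:                    ░
              ┃  port: info               ░
              ┃  interval: 3306           ▼
              ┗━━━━━━━━━━━━━━━━━━━━━━━━━━━━
                                           
                                           
                                           


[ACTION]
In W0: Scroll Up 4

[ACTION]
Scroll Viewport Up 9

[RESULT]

                                           
                                           
                                           
                                     ┏━━━━━
                                     ┃ Game
                                     ┠─────
                                     ┃Gen: 
                                     ┃█·███
                                     ┃█··██
              ┏━━━━━━━━━━━━━━━━━━━━━━┃····█
              ┃ FileViewer           ┃·█··█
              ┠──────────────────────┃··██·
              ┃database:             ┃·█··█
              ┃  interval: localhost ┃·██··
              ┃  enable_ssl: 8080    ┃·█··█
              ┃  buffer_size: /var/lo┗━━━━━
              ┃  host: 100                ░
              ┃  max_connections: utf-8   ░
              ┃  log_level: 3306          ░
              ┃  timeout: localhost       ░
              ┃                           ░
              ┃server:                    ░
              ┃  port: info               ░
              ┃  interval: 3306           ▼


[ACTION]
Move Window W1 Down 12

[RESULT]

                                           
                                           
                                           
                                           
                                           
                                           
                                           
                                           
                                           
              ┏━━━━━━━━━━━━━━━━━━━━━━━━━━━━
              ┃ FileViewer                 
              ┠────────────────────────────
              ┃database:                  ▲
              ┃  interval: localhost      █
              ┃  enable_ssl: 8080         ░
              ┃  buffer_size: /var/lo┏━━━━━
              ┃  host: 100           ┃ Game
              ┃  max_connections: utf┠─────
              ┃  log_level: 3306     ┃Gen: 
              ┃  timeout: localhost  ┃█·███
              ┃                      ┃█··██
              ┃server:               ┃····█
              ┃  port: info          ┃·█··█
              ┃  interval: 3306      ┃··██·


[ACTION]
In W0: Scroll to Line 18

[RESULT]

                                           
                                           
                                           
                                           
                                           
                                           
                                           
                                           
                                           
              ┏━━━━━━━━━━━━━━━━━━━━━━━━━━━━
              ┃ FileViewer                 
              ┠────────────────────────────
              ┃  port: info               ▲
              ┃  interval: 3306           ░
              ┃  host: localhost          ░
              ┃  max_connections: 100┏━━━━━
              ┃                      ┃ Game
              ┃logging:              ┠─────
              ┃  retry_count: 30     ┃Gen: 
              ┃  max_retries: 60     ┃█·███
              ┃  host: 60            ┃█··██
              ┃  workers: 5432       ┃····█
              ┃  buffer_size: utf-8  ┃·█··█
              ┃  secret_key: info    ┃··██·


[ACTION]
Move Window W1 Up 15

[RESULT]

                                     ┏━━━━━
                                     ┃ Game
                                     ┠─────
                                     ┃Gen: 
                                     ┃█·███
                                     ┃█··██
                                     ┃····█
                                     ┃·█··█
                                     ┃··██·
              ┏━━━━━━━━━━━━━━━━━━━━━━┃·█··█
              ┃ FileViewer           ┃·██··
              ┠──────────────────────┃·█··█
              ┃  port: info          ┗━━━━━
              ┃  interval: 3306           ░
              ┃  host: localhost          ░
              ┃  max_connections: 100     ░
              ┃                           ░
              ┃logging:                   ░
              ┃  retry_count: 30          ░
              ┃  max_retries: 60          ░
              ┃  host: 60                 ░
              ┃  workers: 5432            ░
              ┃  buffer_size: utf-8       █
              ┃  secret_key: info         ▼


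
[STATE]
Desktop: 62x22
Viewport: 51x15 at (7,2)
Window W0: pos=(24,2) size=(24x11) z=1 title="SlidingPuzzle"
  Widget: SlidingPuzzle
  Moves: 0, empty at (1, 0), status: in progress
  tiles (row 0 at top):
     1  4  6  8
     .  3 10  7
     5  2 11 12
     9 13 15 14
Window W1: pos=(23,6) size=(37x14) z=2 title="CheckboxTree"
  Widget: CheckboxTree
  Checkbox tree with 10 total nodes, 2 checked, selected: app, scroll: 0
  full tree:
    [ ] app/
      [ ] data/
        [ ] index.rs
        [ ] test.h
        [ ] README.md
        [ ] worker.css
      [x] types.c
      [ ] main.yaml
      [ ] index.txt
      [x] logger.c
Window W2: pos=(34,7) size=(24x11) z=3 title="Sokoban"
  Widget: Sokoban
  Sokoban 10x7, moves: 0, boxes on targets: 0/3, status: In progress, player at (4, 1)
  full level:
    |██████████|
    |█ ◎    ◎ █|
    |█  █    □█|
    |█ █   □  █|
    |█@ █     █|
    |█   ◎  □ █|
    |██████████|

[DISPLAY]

                 ┏━━━━━━━━━━━━━━━━━━━━━━┓          
                 ┃ SlidingPuzzle        ┃          
                 ┠──────────────────────┨          
                 ┃┌────┬────┬────┬────┐ ┃          
                ┏━━━━━━━━━━━━━━━━━━━━━━━━━━━━━━━━━━
                ┃ CheckboxT┏━━━━━━━━━━━━━━━━━━━━━━┓
                ┠──────────┃ Sokoban              ┃
                ┃>[-] app/ ┠──────────────────────┨
                ┃   [ ] dat┃██████████            ┃
                ┃     [ ] i┃█ ◎    ◎ █            ┃
                ┃     [ ] t┃█  █    □█            ┃
                ┃     [ ] R┃█ █   □  █            ┃
                ┃     [ ] w┃█@ █     █            ┃
                ┃   [x] typ┃█   ◎  □ █            ┃
                ┃   [ ] mai┃██████████            ┃


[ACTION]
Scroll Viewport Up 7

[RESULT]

                                                   
                                                   
                 ┏━━━━━━━━━━━━━━━━━━━━━━┓          
                 ┃ SlidingPuzzle        ┃          
                 ┠──────────────────────┨          
                 ┃┌────┬────┬────┬────┐ ┃          
                ┏━━━━━━━━━━━━━━━━━━━━━━━━━━━━━━━━━━
                ┃ CheckboxT┏━━━━━━━━━━━━━━━━━━━━━━┓
                ┠──────────┃ Sokoban              ┃
                ┃>[-] app/ ┠──────────────────────┨
                ┃   [ ] dat┃██████████            ┃
                ┃     [ ] i┃█ ◎    ◎ █            ┃
                ┃     [ ] t┃█  █    □█            ┃
                ┃     [ ] R┃█ █   □  █            ┃
                ┃     [ ] w┃█@ █     █            ┃


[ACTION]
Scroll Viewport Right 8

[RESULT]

                                                   
                                                   
             ┏━━━━━━━━━━━━━━━━━━━━━━┓              
             ┃ SlidingPuzzle        ┃              
             ┠──────────────────────┨              
             ┃┌────┬────┬────┬────┐ ┃              
            ┏━━━━━━━━━━━━━━━━━━━━━━━━━━━━━━━━━━━┓  
            ┃ CheckboxT┏━━━━━━━━━━━━━━━━━━━━━━┓ ┃  
            ┠──────────┃ Sokoban              ┃─┨  
            ┃>[-] app/ ┠──────────────────────┨ ┃  
            ┃   [ ] dat┃██████████            ┃ ┃  
            ┃     [ ] i┃█ ◎    ◎ █            ┃ ┃  
            ┃     [ ] t┃█  █    □█            ┃ ┃  
            ┃     [ ] R┃█ █   □  █            ┃ ┃  
            ┃     [ ] w┃█@ █     █            ┃ ┃  


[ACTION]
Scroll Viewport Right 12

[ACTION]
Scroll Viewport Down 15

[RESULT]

            ┃ CheckboxT┏━━━━━━━━━━━━━━━━━━━━━━┓ ┃  
            ┠──────────┃ Sokoban              ┃─┨  
            ┃>[-] app/ ┠──────────────────────┨ ┃  
            ┃   [ ] dat┃██████████            ┃ ┃  
            ┃     [ ] i┃█ ◎    ◎ █            ┃ ┃  
            ┃     [ ] t┃█  █    □█            ┃ ┃  
            ┃     [ ] R┃█ █   □  █            ┃ ┃  
            ┃     [ ] w┃█@ █     █            ┃ ┃  
            ┃   [x] typ┃█   ◎  □ █            ┃ ┃  
            ┃   [ ] mai┃██████████            ┃ ┃  
            ┃   [ ] ind┗━━━━━━━━━━━━━━━━━━━━━━┛ ┃  
            ┃   [x] logger.c                    ┃  
            ┗━━━━━━━━━━━━━━━━━━━━━━━━━━━━━━━━━━━┛  
                                                   
                                                   


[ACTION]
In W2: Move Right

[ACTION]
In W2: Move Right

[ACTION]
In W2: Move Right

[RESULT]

            ┃ CheckboxT┏━━━━━━━━━━━━━━━━━━━━━━┓ ┃  
            ┠──────────┃ Sokoban              ┃─┨  
            ┃>[-] app/ ┠──────────────────────┨ ┃  
            ┃   [ ] dat┃██████████            ┃ ┃  
            ┃     [ ] i┃█ ◎    ◎ █            ┃ ┃  
            ┃     [ ] t┃█  █    □█            ┃ ┃  
            ┃     [ ] R┃█ █   □  █            ┃ ┃  
            ┃     [ ] w┃█ @█     █            ┃ ┃  
            ┃   [x] typ┃█   ◎  □ █            ┃ ┃  
            ┃   [ ] mai┃██████████            ┃ ┃  
            ┃   [ ] ind┗━━━━━━━━━━━━━━━━━━━━━━┛ ┃  
            ┃   [x] logger.c                    ┃  
            ┗━━━━━━━━━━━━━━━━━━━━━━━━━━━━━━━━━━━┛  
                                                   
                                                   
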